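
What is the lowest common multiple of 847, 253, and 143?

847 = 7 × 11^2
253 = 11 × 23
143 = 11 × 13
LCM(847, 253, 143) = 7 × 11^2 × 13 × 23 = 253253.

253253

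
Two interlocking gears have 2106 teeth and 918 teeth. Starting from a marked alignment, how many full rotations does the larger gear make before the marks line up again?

The first common completion time is the LCM of the periods.
2106 = 2 × 3^4 × 13
918 = 2 × 3^3 × 17
LCM(2106, 918) = 2 × 3^4 × 13 × 17 = 35802.
Rotations for period 2106: 35802 / 2106 = 17.

17 rotations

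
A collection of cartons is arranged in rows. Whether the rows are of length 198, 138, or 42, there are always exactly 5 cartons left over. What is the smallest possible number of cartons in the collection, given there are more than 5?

31883

N − 5 must be a common multiple of 198, 138, and 42.
198 = 2 × 3^2 × 11
138 = 2 × 3 × 23
42 = 2 × 3 × 7
LCM(198, 138, 42) = 2 × 3^2 × 7 × 11 × 23 = 31878.
Smallest N > 5 is LCM + 5 = 31878 + 5 = 31883.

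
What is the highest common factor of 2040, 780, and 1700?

20

2040 = 2^3 × 3 × 5 × 17
780 = 2^2 × 3 × 5 × 13
1700 = 2^2 × 5^2 × 17
gcd(2040, 780, 1700) = 2^2 × 5 = 20.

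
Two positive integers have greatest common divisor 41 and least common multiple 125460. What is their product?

5143860

For any two positive integers, gcd × lcm = product = 41 × 125460 = 5143860.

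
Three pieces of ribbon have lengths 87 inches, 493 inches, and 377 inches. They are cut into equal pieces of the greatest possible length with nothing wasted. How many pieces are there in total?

33

Piece length = gcd(87, 493, 377).
87 = 3 × 29
493 = 17 × 29
377 = 13 × 29
gcd(87, 493, 377) = 29.
Total pieces = 87/29 + 493/29 + 377/29 = 3 + 17 + 13 = 33.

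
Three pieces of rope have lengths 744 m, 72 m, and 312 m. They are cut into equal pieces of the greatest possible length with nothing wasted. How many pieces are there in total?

47

Piece length = gcd(744, 72, 312).
744 = 2^3 × 3 × 31
72 = 2^3 × 3^2
312 = 2^3 × 3 × 13
gcd(744, 72, 312) = 2^3 × 3 = 24.
Total pieces = 744/24 + 72/24 + 312/24 = 31 + 3 + 13 = 47.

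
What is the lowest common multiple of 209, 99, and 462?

26334

209 = 11 × 19
99 = 3^2 × 11
462 = 2 × 3 × 7 × 11
LCM(209, 99, 462) = 2 × 3^2 × 7 × 11 × 19 = 26334.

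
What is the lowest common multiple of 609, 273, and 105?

609 = 3 × 7 × 29
273 = 3 × 7 × 13
105 = 3 × 5 × 7
LCM(609, 273, 105) = 3 × 5 × 7 × 13 × 29 = 39585.

39585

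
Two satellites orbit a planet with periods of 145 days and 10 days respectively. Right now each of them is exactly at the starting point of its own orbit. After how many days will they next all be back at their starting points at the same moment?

The first simultaneous occurrence is after LCM of the individual periods.
145 = 5 × 29
10 = 2 × 5
LCM(145, 10) = 2 × 5 × 29 = 290.

290 days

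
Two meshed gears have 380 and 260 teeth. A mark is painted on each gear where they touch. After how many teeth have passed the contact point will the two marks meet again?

4940 teeth

They coincide at every common multiple of the periods; the first is the LCM.
380 = 2^2 × 5 × 19
260 = 2^2 × 5 × 13
LCM(380, 260) = 2^2 × 5 × 13 × 19 = 4940.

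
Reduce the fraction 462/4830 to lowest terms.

11/115

462 = 2 × 3 × 7 × 11
4830 = 2 × 3 × 5 × 7 × 23
gcd(462, 4830) = 2 × 3 × 7 = 42.
Divide numerator and denominator by 42: 462/4830 = 11/115.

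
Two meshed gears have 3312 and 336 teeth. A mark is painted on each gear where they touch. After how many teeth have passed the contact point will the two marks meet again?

23184 teeth

They coincide at every common multiple of the periods; the first is the LCM.
3312 = 2^4 × 3^2 × 23
336 = 2^4 × 3 × 7
LCM(3312, 336) = 2^4 × 3^2 × 7 × 23 = 23184.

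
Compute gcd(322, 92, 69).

322 = 2 × 7 × 23
92 = 2^2 × 23
69 = 3 × 23
gcd(322, 92, 69) = 23.

23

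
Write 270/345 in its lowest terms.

18/23

270 = 2 × 3^3 × 5
345 = 3 × 5 × 23
gcd(270, 345) = 3 × 5 = 15.
Divide numerator and denominator by 15: 270/345 = 18/23.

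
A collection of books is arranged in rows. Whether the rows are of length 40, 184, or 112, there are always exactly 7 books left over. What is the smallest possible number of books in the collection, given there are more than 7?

N − 7 must be a common multiple of 40, 184, and 112.
40 = 2^3 × 5
184 = 2^3 × 23
112 = 2^4 × 7
LCM(40, 184, 112) = 2^4 × 5 × 7 × 23 = 12880.
Smallest N > 7 is LCM + 7 = 12880 + 7 = 12887.

12887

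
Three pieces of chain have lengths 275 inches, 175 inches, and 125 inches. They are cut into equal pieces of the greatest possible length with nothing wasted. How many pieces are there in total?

23

Piece length = gcd(275, 175, 125).
275 = 5^2 × 11
175 = 5^2 × 7
125 = 5^3
gcd(275, 175, 125) = 5^2 = 25.
Total pieces = 275/25 + 175/25 + 125/25 = 11 + 7 + 5 = 23.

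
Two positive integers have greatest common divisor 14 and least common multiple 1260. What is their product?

For any two positive integers, gcd × lcm = product = 14 × 1260 = 17640.

17640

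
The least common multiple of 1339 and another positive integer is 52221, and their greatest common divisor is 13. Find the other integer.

507

gcd × lcm = product of the two integers, so the other integer is (13 × 52221) / 1339 = 507.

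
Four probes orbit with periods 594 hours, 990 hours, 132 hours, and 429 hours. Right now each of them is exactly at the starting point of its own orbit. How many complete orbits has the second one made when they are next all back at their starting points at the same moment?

All finish a whole number of cycles simultaneously at t = LCM of the periods.
594 = 2 × 3^3 × 11
990 = 2 × 3^2 × 5 × 11
132 = 2^2 × 3 × 11
429 = 3 × 11 × 13
LCM(594, 990, 132, 429) = 2^2 × 3^3 × 5 × 11 × 13 = 77220.
Orbits for period 990: 77220 / 990 = 78.

78 orbits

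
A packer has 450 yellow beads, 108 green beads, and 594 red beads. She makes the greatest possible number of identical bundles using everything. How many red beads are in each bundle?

33

Number of bundles = gcd(450, 108, 594).
450 = 2 × 3^2 × 5^2
108 = 2^2 × 3^3
594 = 2 × 3^3 × 11
gcd(450, 108, 594) = 2 × 3^2 = 18.
red beads per bundle = 594 / 18 = 33.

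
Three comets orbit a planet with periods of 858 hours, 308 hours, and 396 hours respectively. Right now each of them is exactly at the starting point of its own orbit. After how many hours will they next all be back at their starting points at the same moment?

36036 hours

They coincide at every common multiple of the periods; the first is the LCM.
858 = 2 × 3 × 11 × 13
308 = 2^2 × 7 × 11
396 = 2^2 × 3^2 × 11
LCM(858, 308, 396) = 2^2 × 3^2 × 7 × 11 × 13 = 36036.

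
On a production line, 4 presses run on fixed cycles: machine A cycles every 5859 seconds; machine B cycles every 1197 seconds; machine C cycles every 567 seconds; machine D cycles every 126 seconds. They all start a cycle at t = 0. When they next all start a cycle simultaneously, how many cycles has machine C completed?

1178 cycles

The first common completion time is the LCM of the periods.
5859 = 3^3 × 7 × 31
1197 = 3^2 × 7 × 19
567 = 3^4 × 7
126 = 2 × 3^2 × 7
LCM(5859, 1197, 567, 126) = 2 × 3^4 × 7 × 19 × 31 = 667926.
Cycles for period 567: 667926 / 567 = 1178.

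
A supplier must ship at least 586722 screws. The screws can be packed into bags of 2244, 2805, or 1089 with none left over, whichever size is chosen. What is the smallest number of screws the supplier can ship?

The number of screws must be a common multiple of 2244, 2805, and 1089, so a multiple of their LCM.
2244 = 2^2 × 3 × 11 × 17
2805 = 3 × 5 × 11 × 17
1089 = 3^2 × 11^2
LCM(2244, 2805, 1089) = 2^2 × 3^2 × 5 × 11^2 × 17 = 370260.
Smallest multiple of 370260 that is ≥ 586722: ⌈586722/370260⌉ × 370260 = 2 × 370260 = 740520.

740520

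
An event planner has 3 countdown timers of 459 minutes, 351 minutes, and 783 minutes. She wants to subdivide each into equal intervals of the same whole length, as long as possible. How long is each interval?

The interval must divide each timer length; the longest such is the gcd.
459 = 3^3 × 17
351 = 3^3 × 13
783 = 3^3 × 29
gcd(459, 351, 783) = 3^3 = 27.

27 minutes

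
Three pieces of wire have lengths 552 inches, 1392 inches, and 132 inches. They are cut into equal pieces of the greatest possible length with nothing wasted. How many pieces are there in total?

Piece length = gcd(552, 1392, 132).
552 = 2^3 × 3 × 23
1392 = 2^4 × 3 × 29
132 = 2^2 × 3 × 11
gcd(552, 1392, 132) = 2^2 × 3 = 12.
Total pieces = 552/12 + 1392/12 + 132/12 = 46 + 116 + 11 = 173.

173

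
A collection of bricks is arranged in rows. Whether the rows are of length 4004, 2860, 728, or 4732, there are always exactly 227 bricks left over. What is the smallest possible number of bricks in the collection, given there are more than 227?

N − 227 must be a common multiple of 4004, 2860, 728, and 4732.
4004 = 2^2 × 7 × 11 × 13
2860 = 2^2 × 5 × 11 × 13
728 = 2^3 × 7 × 13
4732 = 2^2 × 7 × 13^2
LCM(4004, 2860, 728, 4732) = 2^3 × 5 × 7 × 11 × 13^2 = 520520.
Smallest N > 227 is LCM + 227 = 520520 + 227 = 520747.

520747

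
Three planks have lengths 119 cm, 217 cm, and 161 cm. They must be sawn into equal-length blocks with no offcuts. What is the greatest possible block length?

This is the greatest common divisor of 119, 217, and 161.
119 = 7 × 17
217 = 7 × 31
161 = 7 × 23
gcd(119, 217, 161) = 7.

7 cm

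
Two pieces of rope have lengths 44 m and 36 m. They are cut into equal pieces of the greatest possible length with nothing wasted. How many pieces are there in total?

Piece length = gcd(44, 36).
44 = 2^2 × 11
36 = 2^2 × 3^2
gcd(44, 36) = 2^2 = 4.
Total pieces = 44/4 + 36/4 = 11 + 9 = 20.

20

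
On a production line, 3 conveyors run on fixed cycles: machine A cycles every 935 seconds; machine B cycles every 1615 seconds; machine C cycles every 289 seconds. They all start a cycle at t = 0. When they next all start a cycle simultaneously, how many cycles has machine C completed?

1045 cycles

All finish a whole number of cycles simultaneously at t = LCM of the periods.
935 = 5 × 11 × 17
1615 = 5 × 17 × 19
289 = 17^2
LCM(935, 1615, 289) = 5 × 11 × 17^2 × 19 = 302005.
Cycles for period 289: 302005 / 289 = 1045.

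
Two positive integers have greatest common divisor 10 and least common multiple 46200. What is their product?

462000

For any two positive integers, gcd × lcm = product = 10 × 46200 = 462000.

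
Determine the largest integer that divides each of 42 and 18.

42 = 2 × 3 × 7
18 = 2 × 3^2
gcd(42, 18) = 2 × 3 = 6.

6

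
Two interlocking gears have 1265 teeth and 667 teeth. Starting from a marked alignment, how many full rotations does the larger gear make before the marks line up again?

29 rotations

The first common completion time is the LCM of the periods.
1265 = 5 × 11 × 23
667 = 23 × 29
LCM(1265, 667) = 5 × 11 × 23 × 29 = 36685.
Rotations for period 1265: 36685 / 1265 = 29.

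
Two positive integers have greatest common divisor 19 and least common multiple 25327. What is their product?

481213

For any two positive integers, gcd × lcm = product = 19 × 25327 = 481213.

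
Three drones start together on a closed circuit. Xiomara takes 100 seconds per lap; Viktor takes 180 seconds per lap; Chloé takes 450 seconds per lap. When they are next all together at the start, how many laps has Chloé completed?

They are all back at their starting positions together after one LCM of the periods.
100 = 2^2 × 5^2
180 = 2^2 × 3^2 × 5
450 = 2 × 3^2 × 5^2
LCM(100, 180, 450) = 2^2 × 3^2 × 5^2 = 900.
Laps for period 450: 900 / 450 = 2.

2 laps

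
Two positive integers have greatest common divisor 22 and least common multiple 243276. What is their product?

5352072

For any two positive integers, gcd × lcm = product = 22 × 243276 = 5352072.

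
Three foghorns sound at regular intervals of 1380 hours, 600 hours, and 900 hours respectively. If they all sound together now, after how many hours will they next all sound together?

We need the least common multiple of the intervals.
1380 = 2^2 × 3 × 5 × 23
600 = 2^3 × 3 × 5^2
900 = 2^2 × 3^2 × 5^2
LCM(1380, 600, 900) = 2^3 × 3^2 × 5^2 × 23 = 41400.

41400 hours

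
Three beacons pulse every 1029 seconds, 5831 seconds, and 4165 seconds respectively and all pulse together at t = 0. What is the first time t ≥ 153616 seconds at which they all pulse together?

Joint pulses occur at multiples of LCM(1029, 5831, 4165).
1029 = 3 × 7^3
5831 = 7^3 × 17
4165 = 5 × 7^2 × 17
LCM(1029, 5831, 4165) = 3 × 5 × 7^3 × 17 = 87465.
Smallest multiple of 87465 that is ≥ 153616: ⌈153616/87465⌉ × 87465 = 2 × 87465 = 174930.

174930 seconds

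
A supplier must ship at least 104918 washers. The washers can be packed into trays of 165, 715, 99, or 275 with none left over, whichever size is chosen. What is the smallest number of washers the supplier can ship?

128700

The number of washers must be a common multiple of 165, 715, 99, and 275, so a multiple of their LCM.
165 = 3 × 5 × 11
715 = 5 × 11 × 13
99 = 3^2 × 11
275 = 5^2 × 11
LCM(165, 715, 99, 275) = 3^2 × 5^2 × 11 × 13 = 32175.
Smallest multiple of 32175 that is ≥ 104918: ⌈104918/32175⌉ × 32175 = 4 × 32175 = 128700.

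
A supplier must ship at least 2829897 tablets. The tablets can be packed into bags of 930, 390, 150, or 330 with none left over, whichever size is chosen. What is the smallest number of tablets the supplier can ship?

The number of tablets must be a common multiple of 930, 390, 150, and 330, so a multiple of their LCM.
930 = 2 × 3 × 5 × 31
390 = 2 × 3 × 5 × 13
150 = 2 × 3 × 5^2
330 = 2 × 3 × 5 × 11
LCM(930, 390, 150, 330) = 2 × 3 × 5^2 × 11 × 13 × 31 = 664950.
Smallest multiple of 664950 that is ≥ 2829897: ⌈2829897/664950⌉ × 664950 = 5 × 664950 = 3324750.

3324750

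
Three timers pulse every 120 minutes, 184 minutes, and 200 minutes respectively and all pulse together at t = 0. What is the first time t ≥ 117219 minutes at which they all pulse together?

Joint pulses occur at multiples of LCM(120, 184, 200).
120 = 2^3 × 3 × 5
184 = 2^3 × 23
200 = 2^3 × 5^2
LCM(120, 184, 200) = 2^3 × 3 × 5^2 × 23 = 13800.
Smallest multiple of 13800 that is ≥ 117219: ⌈117219/13800⌉ × 13800 = 9 × 13800 = 124200.

124200 minutes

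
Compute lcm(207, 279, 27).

19251

207 = 3^2 × 23
279 = 3^2 × 31
27 = 3^3
LCM(207, 279, 27) = 3^3 × 23 × 31 = 19251.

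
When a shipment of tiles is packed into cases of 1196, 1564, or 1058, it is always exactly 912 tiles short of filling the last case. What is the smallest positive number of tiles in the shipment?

466724

Being 912 short of a full case of size k means N ≡ −912 (mod k), i.e. N + 912 is a multiple of each size.
1196 = 2^2 × 13 × 23
1564 = 2^2 × 17 × 23
1058 = 2 × 23^2
LCM(1196, 1564, 1058) = 2^2 × 13 × 17 × 23^2 = 467636.
Smallest positive N is 467636 − 912 = 466724.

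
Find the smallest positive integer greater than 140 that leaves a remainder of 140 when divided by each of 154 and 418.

3066

N − 140 must be a common multiple of 154 and 418.
154 = 2 × 7 × 11
418 = 2 × 11 × 19
LCM(154, 418) = 2 × 7 × 11 × 19 = 2926.
Smallest N > 140 is LCM + 140 = 2926 + 140 = 3066.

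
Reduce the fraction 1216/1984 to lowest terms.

1216 = 2^6 × 19
1984 = 2^6 × 31
gcd(1216, 1984) = 2^6 = 64.
Divide numerator and denominator by 64: 1216/1984 = 19/31.

19/31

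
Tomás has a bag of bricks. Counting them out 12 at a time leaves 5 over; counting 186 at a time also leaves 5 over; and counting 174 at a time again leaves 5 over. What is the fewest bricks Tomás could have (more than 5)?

N − 5 must be a common multiple of 12, 186, and 174.
12 = 2^2 × 3
186 = 2 × 3 × 31
174 = 2 × 3 × 29
LCM(12, 186, 174) = 2^2 × 3 × 29 × 31 = 10788.
Smallest N > 5 is LCM + 5 = 10788 + 5 = 10793.

10793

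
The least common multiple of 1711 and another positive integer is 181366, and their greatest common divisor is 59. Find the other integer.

6254

gcd × lcm = product of the two integers, so the other integer is (59 × 181366) / 1711 = 6254.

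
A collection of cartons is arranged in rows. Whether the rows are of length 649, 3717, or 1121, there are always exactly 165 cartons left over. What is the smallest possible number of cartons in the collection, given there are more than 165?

777018

N − 165 must be a common multiple of 649, 3717, and 1121.
649 = 11 × 59
3717 = 3^2 × 7 × 59
1121 = 19 × 59
LCM(649, 3717, 1121) = 3^2 × 7 × 11 × 19 × 59 = 776853.
Smallest N > 165 is LCM + 165 = 776853 + 165 = 777018.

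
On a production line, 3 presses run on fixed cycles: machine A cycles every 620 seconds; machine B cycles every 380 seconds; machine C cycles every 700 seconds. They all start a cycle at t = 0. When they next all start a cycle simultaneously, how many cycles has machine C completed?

589 cycles

The first common completion time is the LCM of the periods.
620 = 2^2 × 5 × 31
380 = 2^2 × 5 × 19
700 = 2^2 × 5^2 × 7
LCM(620, 380, 700) = 2^2 × 5^2 × 7 × 19 × 31 = 412300.
Cycles for period 700: 412300 / 700 = 589.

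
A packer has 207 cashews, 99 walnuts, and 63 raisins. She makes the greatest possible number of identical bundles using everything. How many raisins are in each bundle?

7

Number of bundles = gcd(207, 99, 63).
207 = 3^2 × 23
99 = 3^2 × 11
63 = 3^2 × 7
gcd(207, 99, 63) = 3^2 = 9.
raisins per bundle = 63 / 9 = 7.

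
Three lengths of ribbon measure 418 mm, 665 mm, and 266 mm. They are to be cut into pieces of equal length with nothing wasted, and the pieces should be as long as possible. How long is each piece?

Each piece length must divide every original length, so the longest possible is gcd(418, 665, 266).
418 = 2 × 11 × 19
665 = 5 × 7 × 19
266 = 2 × 7 × 19
gcd(418, 665, 266) = 19.

19 mm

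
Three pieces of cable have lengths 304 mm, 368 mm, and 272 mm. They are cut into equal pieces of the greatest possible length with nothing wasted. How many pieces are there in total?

Piece length = gcd(304, 368, 272).
304 = 2^4 × 19
368 = 2^4 × 23
272 = 2^4 × 17
gcd(304, 368, 272) = 2^4 = 16.
Total pieces = 304/16 + 368/16 + 272/16 = 19 + 23 + 17 = 59.

59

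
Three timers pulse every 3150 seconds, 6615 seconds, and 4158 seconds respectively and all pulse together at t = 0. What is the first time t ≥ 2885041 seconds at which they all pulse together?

2910600 seconds

Joint pulses occur at multiples of LCM(3150, 6615, 4158).
3150 = 2 × 3^2 × 5^2 × 7
6615 = 3^3 × 5 × 7^2
4158 = 2 × 3^3 × 7 × 11
LCM(3150, 6615, 4158) = 2 × 3^3 × 5^2 × 7^2 × 11 = 727650.
Smallest multiple of 727650 that is ≥ 2885041: ⌈2885041/727650⌉ × 727650 = 4 × 727650 = 2910600.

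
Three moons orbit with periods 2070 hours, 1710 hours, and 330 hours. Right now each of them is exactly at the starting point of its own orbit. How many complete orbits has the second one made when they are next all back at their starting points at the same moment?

253 orbits

All finish a whole number of cycles simultaneously at t = LCM of the periods.
2070 = 2 × 3^2 × 5 × 23
1710 = 2 × 3^2 × 5 × 19
330 = 2 × 3 × 5 × 11
LCM(2070, 1710, 330) = 2 × 3^2 × 5 × 11 × 19 × 23 = 432630.
Orbits for period 1710: 432630 / 1710 = 253.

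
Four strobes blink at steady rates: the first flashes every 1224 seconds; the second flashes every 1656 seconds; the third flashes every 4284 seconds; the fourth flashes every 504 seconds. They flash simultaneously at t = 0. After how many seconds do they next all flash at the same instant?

197064 seconds

The first simultaneous occurrence is after LCM of the individual periods.
1224 = 2^3 × 3^2 × 17
1656 = 2^3 × 3^2 × 23
4284 = 2^2 × 3^2 × 7 × 17
504 = 2^3 × 3^2 × 7
LCM(1224, 1656, 4284, 504) = 2^3 × 3^2 × 7 × 17 × 23 = 197064.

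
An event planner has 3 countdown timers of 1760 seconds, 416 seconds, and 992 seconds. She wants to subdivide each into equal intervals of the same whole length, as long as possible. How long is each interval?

32 seconds

The interval must divide each timer length; the longest such is the gcd.
1760 = 2^5 × 5 × 11
416 = 2^5 × 13
992 = 2^5 × 31
gcd(1760, 416, 992) = 2^5 = 32.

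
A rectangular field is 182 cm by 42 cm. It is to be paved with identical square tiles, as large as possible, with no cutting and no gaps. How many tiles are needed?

Tile side = gcd(182, 42).
182 = 2 × 7 × 13
42 = 2 × 3 × 7
gcd(182, 42) = 2 × 7 = 14.
Tiles: (182/14) × (42/14) = 13 × 3 = 39.

39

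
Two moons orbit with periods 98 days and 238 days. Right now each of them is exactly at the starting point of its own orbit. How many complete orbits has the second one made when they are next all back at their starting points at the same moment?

7 orbits

All finish a whole number of cycles simultaneously at t = LCM of the periods.
98 = 2 × 7^2
238 = 2 × 7 × 17
LCM(98, 238) = 2 × 7^2 × 17 = 1666.
Orbits for period 238: 1666 / 238 = 7.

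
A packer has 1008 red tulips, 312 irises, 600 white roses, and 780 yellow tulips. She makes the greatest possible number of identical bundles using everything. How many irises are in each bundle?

Number of bundles = gcd(1008, 312, 600, 780).
1008 = 2^4 × 3^2 × 7
312 = 2^3 × 3 × 13
600 = 2^3 × 3 × 5^2
780 = 2^2 × 3 × 5 × 13
gcd(1008, 312, 600, 780) = 2^2 × 3 = 12.
irises per bundle = 312 / 12 = 26.

26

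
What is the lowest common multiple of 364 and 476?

364 = 2^2 × 7 × 13
476 = 2^2 × 7 × 17
LCM(364, 476) = 2^2 × 7 × 13 × 17 = 6188.

6188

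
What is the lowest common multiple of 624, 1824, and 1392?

624 = 2^4 × 3 × 13
1824 = 2^5 × 3 × 19
1392 = 2^4 × 3 × 29
LCM(624, 1824, 1392) = 2^5 × 3 × 13 × 19 × 29 = 687648.

687648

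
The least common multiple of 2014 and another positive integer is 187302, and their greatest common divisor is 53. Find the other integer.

4929

gcd × lcm = product of the two integers, so the other integer is (53 × 187302) / 2014 = 4929.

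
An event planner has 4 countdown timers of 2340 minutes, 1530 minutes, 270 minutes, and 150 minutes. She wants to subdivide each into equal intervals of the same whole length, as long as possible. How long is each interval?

30 minutes

The interval must divide each timer length; the longest such is the gcd.
2340 = 2^2 × 3^2 × 5 × 13
1530 = 2 × 3^2 × 5 × 17
270 = 2 × 3^3 × 5
150 = 2 × 3 × 5^2
gcd(2340, 1530, 270, 150) = 2 × 3 × 5 = 30.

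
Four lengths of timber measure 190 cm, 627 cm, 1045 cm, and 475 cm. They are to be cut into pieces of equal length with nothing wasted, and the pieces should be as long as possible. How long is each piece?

The greatest length dividing all of 190, 627, 1045, and 475 is their gcd.
190 = 2 × 5 × 19
627 = 3 × 11 × 19
1045 = 5 × 11 × 19
475 = 5^2 × 19
gcd(190, 627, 1045, 475) = 19.

19 cm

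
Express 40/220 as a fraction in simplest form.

2/11

40 = 2^3 × 5
220 = 2^2 × 5 × 11
gcd(40, 220) = 2^2 × 5 = 20.
Divide numerator and denominator by 20: 40/220 = 2/11.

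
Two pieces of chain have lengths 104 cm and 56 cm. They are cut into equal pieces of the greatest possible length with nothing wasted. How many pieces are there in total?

20

Piece length = gcd(104, 56).
104 = 2^3 × 13
56 = 2^3 × 7
gcd(104, 56) = 2^3 = 8.
Total pieces = 104/8 + 56/8 = 13 + 7 = 20.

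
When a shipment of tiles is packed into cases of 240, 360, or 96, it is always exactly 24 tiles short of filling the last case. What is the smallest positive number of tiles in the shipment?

1416

Being 24 short of a full case of size k means N ≡ −24 (mod k), i.e. N + 24 is a multiple of each size.
240 = 2^4 × 3 × 5
360 = 2^3 × 3^2 × 5
96 = 2^5 × 3
LCM(240, 360, 96) = 2^5 × 3^2 × 5 = 1440.
Smallest positive N is 1440 − 24 = 1416.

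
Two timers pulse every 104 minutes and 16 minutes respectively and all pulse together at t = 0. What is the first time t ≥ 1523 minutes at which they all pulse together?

Joint pulses occur at multiples of LCM(104, 16).
104 = 2^3 × 13
16 = 2^4
LCM(104, 16) = 2^4 × 13 = 208.
Smallest multiple of 208 that is ≥ 1523: ⌈1523/208⌉ × 208 = 8 × 208 = 1664.

1664 minutes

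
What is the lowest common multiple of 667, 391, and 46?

22678

667 = 23 × 29
391 = 17 × 23
46 = 2 × 23
LCM(667, 391, 46) = 2 × 17 × 23 × 29 = 22678.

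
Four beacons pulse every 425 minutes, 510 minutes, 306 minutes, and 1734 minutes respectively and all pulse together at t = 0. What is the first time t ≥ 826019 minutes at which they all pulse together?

Joint pulses occur at multiples of LCM(425, 510, 306, 1734).
425 = 5^2 × 17
510 = 2 × 3 × 5 × 17
306 = 2 × 3^2 × 17
1734 = 2 × 3 × 17^2
LCM(425, 510, 306, 1734) = 2 × 3^2 × 5^2 × 17^2 = 130050.
Smallest multiple of 130050 that is ≥ 826019: ⌈826019/130050⌉ × 130050 = 7 × 130050 = 910350.

910350 minutes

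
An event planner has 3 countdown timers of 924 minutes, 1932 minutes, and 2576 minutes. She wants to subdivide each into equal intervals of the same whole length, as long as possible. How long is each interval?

28 minutes

The interval must divide each timer length; the longest such is the gcd.
924 = 2^2 × 3 × 7 × 11
1932 = 2^2 × 3 × 7 × 23
2576 = 2^4 × 7 × 23
gcd(924, 1932, 2576) = 2^2 × 7 = 28.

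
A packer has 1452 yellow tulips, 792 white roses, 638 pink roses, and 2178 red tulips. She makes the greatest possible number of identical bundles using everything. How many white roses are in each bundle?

36

Number of bundles = gcd(1452, 792, 638, 2178).
1452 = 2^2 × 3 × 11^2
792 = 2^3 × 3^2 × 11
638 = 2 × 11 × 29
2178 = 2 × 3^2 × 11^2
gcd(1452, 792, 638, 2178) = 2 × 11 = 22.
white roses per bundle = 792 / 22 = 36.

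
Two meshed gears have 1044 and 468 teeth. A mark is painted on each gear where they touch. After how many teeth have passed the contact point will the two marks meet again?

13572 teeth

They coincide at every common multiple of the periods; the first is the LCM.
1044 = 2^2 × 3^2 × 29
468 = 2^2 × 3^2 × 13
LCM(1044, 468) = 2^2 × 3^2 × 13 × 29 = 13572.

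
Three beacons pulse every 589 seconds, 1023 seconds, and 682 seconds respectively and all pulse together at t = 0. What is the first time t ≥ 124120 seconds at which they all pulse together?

Joint pulses occur at multiples of LCM(589, 1023, 682).
589 = 19 × 31
1023 = 3 × 11 × 31
682 = 2 × 11 × 31
LCM(589, 1023, 682) = 2 × 3 × 11 × 19 × 31 = 38874.
Smallest multiple of 38874 that is ≥ 124120: ⌈124120/38874⌉ × 38874 = 4 × 38874 = 155496.

155496 seconds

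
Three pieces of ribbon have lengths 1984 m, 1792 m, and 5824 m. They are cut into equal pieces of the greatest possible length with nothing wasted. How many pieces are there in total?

Piece length = gcd(1984, 1792, 5824).
1984 = 2^6 × 31
1792 = 2^8 × 7
5824 = 2^6 × 7 × 13
gcd(1984, 1792, 5824) = 2^6 = 64.
Total pieces = 1984/64 + 1792/64 + 5824/64 = 31 + 28 + 91 = 150.

150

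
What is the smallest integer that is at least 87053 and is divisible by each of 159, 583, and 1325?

The integer must be a common multiple of 159, 583, and 1325, so a multiple of their LCM.
159 = 3 × 53
583 = 11 × 53
1325 = 5^2 × 53
LCM(159, 583, 1325) = 3 × 5^2 × 11 × 53 = 43725.
Smallest multiple of 43725 that is ≥ 87053: ⌈87053/43725⌉ × 43725 = 2 × 43725 = 87450.

87450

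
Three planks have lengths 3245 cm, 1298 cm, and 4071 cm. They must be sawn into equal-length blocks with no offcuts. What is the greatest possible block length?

59 cm

This is the greatest common divisor of 3245, 1298, and 4071.
3245 = 5 × 11 × 59
1298 = 2 × 11 × 59
4071 = 3 × 23 × 59
gcd(3245, 1298, 4071) = 59.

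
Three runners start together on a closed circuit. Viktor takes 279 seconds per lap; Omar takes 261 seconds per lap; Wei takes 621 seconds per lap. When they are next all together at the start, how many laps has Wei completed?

The first common completion time is the LCM of the periods.
279 = 3^2 × 31
261 = 3^2 × 29
621 = 3^3 × 23
LCM(279, 261, 621) = 3^3 × 23 × 29 × 31 = 558279.
Laps for period 621: 558279 / 621 = 899.

899 laps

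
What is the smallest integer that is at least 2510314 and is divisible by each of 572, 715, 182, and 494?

The integer must be a common multiple of 572, 715, 182, and 494, so a multiple of their LCM.
572 = 2^2 × 11 × 13
715 = 5 × 11 × 13
182 = 2 × 7 × 13
494 = 2 × 13 × 19
LCM(572, 715, 182, 494) = 2^2 × 5 × 7 × 11 × 13 × 19 = 380380.
Smallest multiple of 380380 that is ≥ 2510314: ⌈2510314/380380⌉ × 380380 = 7 × 380380 = 2662660.

2662660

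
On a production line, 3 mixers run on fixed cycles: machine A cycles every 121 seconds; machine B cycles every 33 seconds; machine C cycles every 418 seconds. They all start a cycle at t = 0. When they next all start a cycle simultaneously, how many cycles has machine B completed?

418 cycles

All finish a whole number of cycles simultaneously at t = LCM of the periods.
121 = 11^2
33 = 3 × 11
418 = 2 × 11 × 19
LCM(121, 33, 418) = 2 × 3 × 11^2 × 19 = 13794.
Cycles for period 33: 13794 / 33 = 418.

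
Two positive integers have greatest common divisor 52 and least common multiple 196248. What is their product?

10204896

For any two positive integers, gcd × lcm = product = 52 × 196248 = 10204896.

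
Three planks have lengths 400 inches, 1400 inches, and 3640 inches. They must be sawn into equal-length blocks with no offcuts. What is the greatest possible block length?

The block length must divide every plank, so the greatest is gcd(400, 1400, 3640).
400 = 2^4 × 5^2
1400 = 2^3 × 5^2 × 7
3640 = 2^3 × 5 × 7 × 13
gcd(400, 1400, 3640) = 2^3 × 5 = 40.

40 inches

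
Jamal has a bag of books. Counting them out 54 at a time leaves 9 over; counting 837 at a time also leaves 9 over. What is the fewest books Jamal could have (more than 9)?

N − 9 must be a common multiple of 54 and 837.
54 = 2 × 3^3
837 = 3^3 × 31
LCM(54, 837) = 2 × 3^3 × 31 = 1674.
Smallest N > 9 is LCM + 9 = 1674 + 9 = 1683.

1683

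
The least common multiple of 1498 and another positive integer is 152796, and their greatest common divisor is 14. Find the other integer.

gcd × lcm = product of the two integers, so the other integer is (14 × 152796) / 1498 = 1428.

1428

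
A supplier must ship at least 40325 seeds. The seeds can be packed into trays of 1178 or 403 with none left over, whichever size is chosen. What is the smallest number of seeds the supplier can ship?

45942

The number of seeds must be a common multiple of 1178 and 403, so a multiple of their LCM.
1178 = 2 × 19 × 31
403 = 13 × 31
LCM(1178, 403) = 2 × 13 × 19 × 31 = 15314.
Smallest multiple of 15314 that is ≥ 40325: ⌈40325/15314⌉ × 15314 = 3 × 15314 = 45942.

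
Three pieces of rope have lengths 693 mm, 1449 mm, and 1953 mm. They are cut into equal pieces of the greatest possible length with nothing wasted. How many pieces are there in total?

65

Piece length = gcd(693, 1449, 1953).
693 = 3^2 × 7 × 11
1449 = 3^2 × 7 × 23
1953 = 3^2 × 7 × 31
gcd(693, 1449, 1953) = 3^2 × 7 = 63.
Total pieces = 693/63 + 1449/63 + 1953/63 = 11 + 23 + 31 = 65.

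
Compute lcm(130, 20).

130 = 2 × 5 × 13
20 = 2^2 × 5
LCM(130, 20) = 2^2 × 5 × 13 = 260.

260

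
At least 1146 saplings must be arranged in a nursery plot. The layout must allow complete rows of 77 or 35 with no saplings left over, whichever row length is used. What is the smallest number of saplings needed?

The number of saplings must be a common multiple of 77 and 35, so a multiple of their LCM.
77 = 7 × 11
35 = 5 × 7
LCM(77, 35) = 5 × 7 × 11 = 385.
Smallest multiple of 385 that is ≥ 1146: ⌈1146/385⌉ × 385 = 3 × 385 = 1155.

1155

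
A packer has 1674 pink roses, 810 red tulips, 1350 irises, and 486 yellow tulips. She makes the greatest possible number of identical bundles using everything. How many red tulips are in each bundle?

15

Number of bundles = gcd(1674, 810, 1350, 486).
1674 = 2 × 3^3 × 31
810 = 2 × 3^4 × 5
1350 = 2 × 3^3 × 5^2
486 = 2 × 3^5
gcd(1674, 810, 1350, 486) = 2 × 3^3 = 54.
red tulips per bundle = 810 / 54 = 15.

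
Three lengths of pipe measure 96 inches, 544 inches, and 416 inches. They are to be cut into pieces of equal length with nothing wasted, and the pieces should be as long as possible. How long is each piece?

32 inches

The greatest length dividing all of 96, 544, and 416 is their gcd.
96 = 2^5 × 3
544 = 2^5 × 17
416 = 2^5 × 13
gcd(96, 544, 416) = 2^5 = 32.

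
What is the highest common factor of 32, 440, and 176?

8

32 = 2^5
440 = 2^3 × 5 × 11
176 = 2^4 × 11
gcd(32, 440, 176) = 2^3 = 8.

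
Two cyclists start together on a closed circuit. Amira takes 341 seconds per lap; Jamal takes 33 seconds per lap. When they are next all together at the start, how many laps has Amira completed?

3 laps

All finish a whole number of cycles simultaneously at t = LCM of the periods.
341 = 11 × 31
33 = 3 × 11
LCM(341, 33) = 3 × 11 × 31 = 1023.
Laps for period 341: 1023 / 341 = 3.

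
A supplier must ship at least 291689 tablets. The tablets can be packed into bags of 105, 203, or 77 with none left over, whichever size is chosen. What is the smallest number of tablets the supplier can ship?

301455

The number of tablets must be a common multiple of 105, 203, and 77, so a multiple of their LCM.
105 = 3 × 5 × 7
203 = 7 × 29
77 = 7 × 11
LCM(105, 203, 77) = 3 × 5 × 7 × 11 × 29 = 33495.
Smallest multiple of 33495 that is ≥ 291689: ⌈291689/33495⌉ × 33495 = 9 × 33495 = 301455.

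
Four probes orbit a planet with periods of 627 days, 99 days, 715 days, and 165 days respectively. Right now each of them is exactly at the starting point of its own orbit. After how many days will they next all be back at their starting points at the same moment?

122265 days

They coincide at every common multiple of the periods; the first is the LCM.
627 = 3 × 11 × 19
99 = 3^2 × 11
715 = 5 × 11 × 13
165 = 3 × 5 × 11
LCM(627, 99, 715, 165) = 3^2 × 5 × 11 × 13 × 19 = 122265.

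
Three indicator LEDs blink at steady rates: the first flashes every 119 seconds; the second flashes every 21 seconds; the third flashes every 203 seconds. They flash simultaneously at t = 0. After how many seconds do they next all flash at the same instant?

We need the least common multiple of the intervals.
119 = 7 × 17
21 = 3 × 7
203 = 7 × 29
LCM(119, 21, 203) = 3 × 7 × 17 × 29 = 10353.

10353 seconds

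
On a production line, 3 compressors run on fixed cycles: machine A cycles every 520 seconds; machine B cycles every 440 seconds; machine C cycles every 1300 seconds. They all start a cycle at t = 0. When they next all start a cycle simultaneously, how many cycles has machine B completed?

65 cycles

They are all back at their starting positions together after one LCM of the periods.
520 = 2^3 × 5 × 13
440 = 2^3 × 5 × 11
1300 = 2^2 × 5^2 × 13
LCM(520, 440, 1300) = 2^3 × 5^2 × 11 × 13 = 28600.
Cycles for period 440: 28600 / 440 = 65.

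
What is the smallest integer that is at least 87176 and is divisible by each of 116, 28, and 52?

95004

The integer must be a common multiple of 116, 28, and 52, so a multiple of their LCM.
116 = 2^2 × 29
28 = 2^2 × 7
52 = 2^2 × 13
LCM(116, 28, 52) = 2^2 × 7 × 13 × 29 = 10556.
Smallest multiple of 10556 that is ≥ 87176: ⌈87176/10556⌉ × 10556 = 9 × 10556 = 95004.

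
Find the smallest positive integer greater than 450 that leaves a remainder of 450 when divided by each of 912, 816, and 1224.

N − 450 must be a common multiple of 912, 816, and 1224.
912 = 2^4 × 3 × 19
816 = 2^4 × 3 × 17
1224 = 2^3 × 3^2 × 17
LCM(912, 816, 1224) = 2^4 × 3^2 × 17 × 19 = 46512.
Smallest N > 450 is LCM + 450 = 46512 + 450 = 46962.

46962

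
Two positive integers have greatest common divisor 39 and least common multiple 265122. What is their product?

For any two positive integers, gcd × lcm = product = 39 × 265122 = 10339758.

10339758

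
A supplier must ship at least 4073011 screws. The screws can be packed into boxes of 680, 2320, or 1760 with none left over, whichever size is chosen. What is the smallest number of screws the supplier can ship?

The number of screws must be a common multiple of 680, 2320, and 1760, so a multiple of their LCM.
680 = 2^3 × 5 × 17
2320 = 2^4 × 5 × 29
1760 = 2^5 × 5 × 11
LCM(680, 2320, 1760) = 2^5 × 5 × 11 × 17 × 29 = 867680.
Smallest multiple of 867680 that is ≥ 4073011: ⌈4073011/867680⌉ × 867680 = 5 × 867680 = 4338400.

4338400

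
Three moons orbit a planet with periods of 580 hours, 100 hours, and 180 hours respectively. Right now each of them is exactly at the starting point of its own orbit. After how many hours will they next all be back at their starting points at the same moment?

They coincide at every common multiple of the periods; the first is the LCM.
580 = 2^2 × 5 × 29
100 = 2^2 × 5^2
180 = 2^2 × 3^2 × 5
LCM(580, 100, 180) = 2^2 × 3^2 × 5^2 × 29 = 26100.

26100 hours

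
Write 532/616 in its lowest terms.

532 = 2^2 × 7 × 19
616 = 2^3 × 7 × 11
gcd(532, 616) = 2^2 × 7 = 28.
Divide numerator and denominator by 28: 532/616 = 19/22.

19/22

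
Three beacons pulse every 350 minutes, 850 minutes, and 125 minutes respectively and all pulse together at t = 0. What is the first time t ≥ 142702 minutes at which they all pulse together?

Joint pulses occur at multiples of LCM(350, 850, 125).
350 = 2 × 5^2 × 7
850 = 2 × 5^2 × 17
125 = 5^3
LCM(350, 850, 125) = 2 × 5^3 × 7 × 17 = 29750.
Smallest multiple of 29750 that is ≥ 142702: ⌈142702/29750⌉ × 29750 = 5 × 29750 = 148750.

148750 minutes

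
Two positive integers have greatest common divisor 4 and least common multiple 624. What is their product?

For any two positive integers, gcd × lcm = product = 4 × 624 = 2496.

2496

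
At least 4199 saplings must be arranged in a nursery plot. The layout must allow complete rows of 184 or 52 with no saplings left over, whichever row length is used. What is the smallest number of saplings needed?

The number of saplings must be a common multiple of 184 and 52, so a multiple of their LCM.
184 = 2^3 × 23
52 = 2^2 × 13
LCM(184, 52) = 2^3 × 13 × 23 = 2392.
Smallest multiple of 2392 that is ≥ 4199: ⌈4199/2392⌉ × 2392 = 2 × 2392 = 4784.

4784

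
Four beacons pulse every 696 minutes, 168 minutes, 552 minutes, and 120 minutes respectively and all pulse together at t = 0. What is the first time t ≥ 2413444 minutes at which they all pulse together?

Joint pulses occur at multiples of LCM(696, 168, 552, 120).
696 = 2^3 × 3 × 29
168 = 2^3 × 3 × 7
552 = 2^3 × 3 × 23
120 = 2^3 × 3 × 5
LCM(696, 168, 552, 120) = 2^3 × 3 × 5 × 7 × 23 × 29 = 560280.
Smallest multiple of 560280 that is ≥ 2413444: ⌈2413444/560280⌉ × 560280 = 5 × 560280 = 2801400.

2801400 minutes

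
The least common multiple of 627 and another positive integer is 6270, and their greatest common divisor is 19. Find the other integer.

gcd × lcm = product of the two integers, so the other integer is (19 × 6270) / 627 = 190.

190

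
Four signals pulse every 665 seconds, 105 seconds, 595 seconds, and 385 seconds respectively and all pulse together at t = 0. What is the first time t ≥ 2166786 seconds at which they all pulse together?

2238390 seconds

Joint pulses occur at multiples of LCM(665, 105, 595, 385).
665 = 5 × 7 × 19
105 = 3 × 5 × 7
595 = 5 × 7 × 17
385 = 5 × 7 × 11
LCM(665, 105, 595, 385) = 3 × 5 × 7 × 11 × 17 × 19 = 373065.
Smallest multiple of 373065 that is ≥ 2166786: ⌈2166786/373065⌉ × 373065 = 6 × 373065 = 2238390.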